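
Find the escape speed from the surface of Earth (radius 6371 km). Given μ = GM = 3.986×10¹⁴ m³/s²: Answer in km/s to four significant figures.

v_esc ≈ 11.19 km/s

r = R = 6.371×10⁶ m.
Escape speed v_esc = √(2μ/r) = √(2 × 3.986×10¹⁴ / 6.371×10⁶) = √(1.251×10⁸) = 11190 m/s.
= 11.19 km/s.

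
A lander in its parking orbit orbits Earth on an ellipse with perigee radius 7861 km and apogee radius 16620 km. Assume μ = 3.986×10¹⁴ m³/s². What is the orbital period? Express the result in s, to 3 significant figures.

T ≈ 13500 s

Semi-major axis a = (r_p + r_a)/2 = (7861.0 + 16620)/2 = 12240 km = 1.224×10⁷ m.
By Kepler's third law T = 2π√(a³/μ) = 2π × 2.145×10³ = 1.348×10⁴ s.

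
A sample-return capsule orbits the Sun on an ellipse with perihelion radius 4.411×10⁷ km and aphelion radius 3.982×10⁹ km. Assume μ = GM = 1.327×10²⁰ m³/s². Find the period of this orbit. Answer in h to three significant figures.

Semi-major axis a = (r_p + r_a)/2 = (4.4110×10⁷ + 3.9820×10⁹)/2 = 2.0131×10⁹ km = 2.013×10¹² m.
By Kepler's third law T = 2π√(a³/μ) = 2π × 2.479×10⁸ = 1.558×10⁹ s.
= 4.327×10⁵ h.

T ≈ 433000 h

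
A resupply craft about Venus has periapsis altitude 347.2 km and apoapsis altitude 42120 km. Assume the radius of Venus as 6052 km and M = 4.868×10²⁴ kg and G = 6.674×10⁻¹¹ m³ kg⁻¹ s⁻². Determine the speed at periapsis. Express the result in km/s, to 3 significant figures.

μ = GM = 6.674×10⁻¹¹ × 4.868×10²⁴ = 3.249×10¹⁴ m³/s².
r_p = 6052 + 347.2 = 6399.2 km = 6.3992×10⁶ m.
r_a = 6052 + 42120 = 48172 km = 4.8172×10⁷ m.
Semi-major axis a = (r_p + r_a)/2 = 27286 km = 2.729×10⁷ m.
Vis-viva: v² = μ(2/r − 1/a) = 3.249×10¹⁴ × (3.125×10⁻⁷ − 3.665×10⁻⁸) = 8.963×10⁷ m²/s².
v = 9468 m/s = 9.468 km/s.

v ≈ 9.47 km/s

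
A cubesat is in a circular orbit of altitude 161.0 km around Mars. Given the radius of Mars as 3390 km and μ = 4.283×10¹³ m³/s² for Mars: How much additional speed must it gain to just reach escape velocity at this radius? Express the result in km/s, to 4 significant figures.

Δv ≈ 1.439 km/s

r = 3390 + 161.0 = 3551.0 km = 3.5510×10⁶ m.
Circular speed v_c = √(μ/r) = 3473 m/s.
Escape speed v_esc = √(2μ/r) = √2 × v_c = 4911 m/s.
Δv = v_esc − v_c = 1439 m/s = 1.439 km/s.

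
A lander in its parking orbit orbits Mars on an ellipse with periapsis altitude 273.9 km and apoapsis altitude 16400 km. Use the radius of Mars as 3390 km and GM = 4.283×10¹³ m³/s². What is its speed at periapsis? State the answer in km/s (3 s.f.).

r_p = 3390 + 273.9 = 3663.9 km = 3.6639×10⁶ m.
r_a = 3390 + 16400 = 19790 km = 1.9790×10⁷ m.
Semi-major axis a = (r_p + r_a)/2 = 11727 km = 1.173×10⁷ m.
Vis-viva: v² = μ(2/r − 1/a) = 4.283×10¹³ × (5.459×10⁻⁷ − 8.527×10⁻⁸) = 1.973×10⁷ m²/s².
v = 4442 m/s = 4.442 km/s.

v ≈ 4.44 km/s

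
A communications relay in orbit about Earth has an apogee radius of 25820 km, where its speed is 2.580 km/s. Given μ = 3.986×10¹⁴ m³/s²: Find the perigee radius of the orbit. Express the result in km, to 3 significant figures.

r_a = 2.582×10⁷ m.
Specific energy ε = v²/2 − μ/r = -1.211×10⁷ J/kg, so a = −μ/(2ε) = 1.646×10⁷ m.
The apsides satisfy r_p + r_a = 2a, so the perigee radius is 2a − r_a = 7.096×10⁶ m = 7096.5 km.

perigee radius ≈ 7100 km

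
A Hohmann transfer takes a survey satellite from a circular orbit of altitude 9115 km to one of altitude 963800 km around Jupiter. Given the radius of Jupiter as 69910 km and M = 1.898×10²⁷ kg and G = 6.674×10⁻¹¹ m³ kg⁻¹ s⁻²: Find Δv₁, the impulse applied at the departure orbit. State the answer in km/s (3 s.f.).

μ = GM = 6.674×10⁻¹¹ × 1.898×10²⁷ = 1.267×10¹⁷ m³/s².
r₁ = 69910 + 9115 = 79025 km = 7.9025×10⁷ m.
r₂ = 69910 + 963800 = 1033700 km = 1.0337×10⁹ m.
Transfer ellipse a_t = (r₁ + r₂)/2 = 5.564×10⁸ m.
At r₁: circular v_c1 = √(μ/r₁) = 40040 m/s; transfer-perijove v_p = √[μ(2/r₁ − 1/a_t)] = 54570 m/s.
Δv₁ = v_p − v_c1 = 14540 m/s.
= 14.54 km/s.

Δv ≈ 14.5 km/s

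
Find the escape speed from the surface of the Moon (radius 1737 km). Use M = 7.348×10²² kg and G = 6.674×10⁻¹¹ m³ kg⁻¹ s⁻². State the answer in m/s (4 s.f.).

μ = GM = 6.674×10⁻¹¹ × 7.348×10²² = 4.904×10¹² m³/s².
r = R = 1.737×10⁶ m.
Escape speed v_esc = √(2μ/r) = √(2 × 4.904×10¹² / 1.737×10⁶) = √(5.647×10⁶) = 2376 m/s.

v_esc ≈ 2376 m/s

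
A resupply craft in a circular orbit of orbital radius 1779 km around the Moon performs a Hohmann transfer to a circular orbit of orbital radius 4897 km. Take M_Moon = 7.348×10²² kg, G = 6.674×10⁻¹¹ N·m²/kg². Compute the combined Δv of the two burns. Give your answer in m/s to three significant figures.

Δv_total ≈ 621 m/s

μ = GM = 6.674×10⁻¹¹ × 7.348×10²² = 4.904×10¹² m³/s².
r₁ = 1779 km = 1.779×10⁶ m.
r₂ = 4897 km = 4.897×10⁶ m.
Transfer ellipse a_t = (r₁ + r₂)/2 = 3.338×10⁶ m.
At r₁: circular v_c1 = √(μ/r₁) = 1660 m/s; transfer-perilune v_p = √[μ(2/r₁ − 1/a_t)] = 2011 m/s.
Δv₁ = v_p − v_c1 = 350.7 m/s.
At r₂: circular v_c2 = √(μ/r₂) = 1001 m/s; transfer-apolune v_a = √[μ(2/r₂ − 1/a_t)] = 730.6 m/s.
Δv₂ = v_c2 − v_a = 270.2 m/s.
Total Δv = Δv₁ + Δv₂ = 620.8 m/s.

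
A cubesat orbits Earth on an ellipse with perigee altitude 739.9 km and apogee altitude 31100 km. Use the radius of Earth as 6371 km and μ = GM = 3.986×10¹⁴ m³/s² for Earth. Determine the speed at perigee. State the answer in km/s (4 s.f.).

r_p = 6371 + 739.9 = 7110.9 km = 7.1109×10⁶ m.
r_a = 6371 + 31100 = 37471 km = 3.7471×10⁷ m.
Semi-major axis a = (r_p + r_a)/2 = 22291 km = 2.229×10⁷ m.
Vis-viva: v² = μ(2/r − 1/a) = 3.986×10¹⁴ × (2.813×10⁻⁷ − 4.486×10⁻⁸) = 9.423×10⁷ m²/s².
v = 9707 m/s = 9.707 km/s.

v ≈ 9.707 km/s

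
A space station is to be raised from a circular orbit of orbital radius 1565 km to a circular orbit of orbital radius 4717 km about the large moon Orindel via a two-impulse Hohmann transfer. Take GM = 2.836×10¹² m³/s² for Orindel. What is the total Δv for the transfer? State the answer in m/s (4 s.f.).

r₁ = 1565 km = 1.565×10⁶ m.
r₂ = 4717 km = 4.717×10⁶ m.
Transfer ellipse a_t = (r₁ + r₂)/2 = 3.141×10⁶ m.
At r₁: circular v_c1 = √(μ/r₁) = 1346 m/s; transfer-periapsis v_p = √[μ(2/r₁ − 1/a_t)] = 1650 m/s.
Δv₁ = v_p − v_c1 = 303.5 m/s.
At r₂: circular v_c2 = √(μ/r₂) = 775.4 m/s; transfer-apoapsis v_a = √[μ(2/r₂ − 1/a_t)] = 547.3 m/s.
Δv₂ = v_c2 − v_a = 228.1 m/s.
Total Δv = Δv₁ + Δv₂ = 531.6 m/s.

Δv_total ≈ 531.6 m/s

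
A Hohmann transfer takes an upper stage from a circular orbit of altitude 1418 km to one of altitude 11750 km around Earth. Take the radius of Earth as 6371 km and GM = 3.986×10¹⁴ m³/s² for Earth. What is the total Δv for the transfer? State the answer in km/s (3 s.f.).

r₁ = 6371 + 1418 = 7789.0 km = 7.7890×10⁶ m.
r₂ = 6371 + 11750 = 18121 km = 1.8121×10⁷ m.
Transfer ellipse a_t = (r₁ + r₂)/2 = 1.296×10⁷ m.
At r₁: circular v_c1 = √(μ/r₁) = 7154 m/s; transfer-perigee v_p = √[μ(2/r₁ − 1/a_t)] = 8461 m/s.
Δv₁ = v_p − v_c1 = 1307 m/s.
At r₂: circular v_c2 = √(μ/r₂) = 4690 m/s; transfer-apogee v_a = √[μ(2/r₂ − 1/a_t)] = 3637 m/s.
Δv₂ = v_c2 − v_a = 1053 m/s.
Total Δv = Δv₁ + Δv₂ = 2360 m/s = 2.360 km/s.

Δv_total ≈ 2.36 km/s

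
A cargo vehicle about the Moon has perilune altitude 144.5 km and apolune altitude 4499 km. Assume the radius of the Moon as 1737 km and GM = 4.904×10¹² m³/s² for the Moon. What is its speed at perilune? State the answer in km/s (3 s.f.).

v ≈ 2.00 km/s

r_p = 1737 + 144.5 = 1881.5 km = 1.8815×10⁶ m.
r_a = 1737 + 4499 = 6236.0 km = 6.2360×10⁶ m.
Semi-major axis a = (r_p + r_a)/2 = 4058.8 km = 4.059×10⁶ m.
Vis-viva: v² = μ(2/r − 1/a) = 4.904×10¹² × (1.063×10⁻⁶ − 2.464×10⁻⁷) = 4.005×10⁶ m²/s².
v = 2001 m/s = 2.001 km/s.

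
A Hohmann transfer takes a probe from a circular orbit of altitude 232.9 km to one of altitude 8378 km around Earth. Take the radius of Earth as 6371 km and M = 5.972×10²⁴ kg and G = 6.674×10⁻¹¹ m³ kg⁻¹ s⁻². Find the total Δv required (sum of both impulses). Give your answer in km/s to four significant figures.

μ = GM = 6.674×10⁻¹¹ × 5.972×10²⁴ = 3.986×10¹⁴ m³/s².
r₁ = 6371 + 232.9 = 6603.9 km = 6.6039×10⁶ m.
r₂ = 6371 + 8378 = 14749 km = 1.4749×10⁷ m.
Transfer ellipse a_t = (r₁ + r₂)/2 = 1.068×10⁷ m.
At r₁: circular v_c1 = √(μ/r₁) = 7769 m/s; transfer-perigee v_p = √[μ(2/r₁ − 1/a_t)] = 9131 m/s.
Δv₁ = v_p − v_c1 = 1362 m/s.
At r₂: circular v_c2 = √(μ/r₂) = 5198 m/s; transfer-apogee v_a = √[μ(2/r₂ − 1/a_t)] = 4088 m/s.
Δv₂ = v_c2 − v_a = 1110 m/s.
Total Δv = Δv₁ + Δv₂ = 2472 m/s = 2.472 km/s.

Δv_total ≈ 2.472 km/s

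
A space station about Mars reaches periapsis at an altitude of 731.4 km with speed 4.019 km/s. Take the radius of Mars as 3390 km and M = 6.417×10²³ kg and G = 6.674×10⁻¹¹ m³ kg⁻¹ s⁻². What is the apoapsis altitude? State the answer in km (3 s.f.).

μ = GM = 6.674×10⁻¹¹ × 6.417×10²³ = 4.283×10¹³ m³/s².
r_p = 3390 + 731.4 = 4121.4 km = 4.121×10⁶ m.
Specific energy ε = v²/2 − μ/r = -2.315×10⁶ J/kg, so a = −μ/(2ε) = 9.249×10⁶ m.
The apsides satisfy r_p + r_a = 2a, so the apoapsis radius is 2a − r_p = 1.438×10⁷ m = 14377 km.
Apoapsis altitude = 14377 − 3390 = 10987 km.

apoapsis altitude ≈ 11000 km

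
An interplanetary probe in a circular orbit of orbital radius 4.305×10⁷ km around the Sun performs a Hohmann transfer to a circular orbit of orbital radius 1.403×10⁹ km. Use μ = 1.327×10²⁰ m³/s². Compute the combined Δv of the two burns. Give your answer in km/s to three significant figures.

Δv_total ≈ 29.2 km/s

r₁ = 4.305×10⁷ km = 4.305×10¹⁰ m.
r₂ = 1.403×10⁹ km = 1.403×10¹² m.
Transfer ellipse a_t = (r₁ + r₂)/2 = 7.230×10¹¹ m.
At r₁: circular v_c1 = √(μ/r₁) = 55520 m/s; transfer-perihelion v_p = √[μ(2/r₁ − 1/a_t)] = 77340 m/s.
Δv₁ = v_p − v_c1 = 21820 m/s.
At r₂: circular v_c2 = √(μ/r₂) = 9725 m/s; transfer-aphelion v_a = √[μ(2/r₂ − 1/a_t)] = 2373 m/s.
Δv₂ = v_c2 − v_a = 7352 m/s.
Total Δv = Δv₁ + Δv₂ = 29170 m/s = 29.17 km/s.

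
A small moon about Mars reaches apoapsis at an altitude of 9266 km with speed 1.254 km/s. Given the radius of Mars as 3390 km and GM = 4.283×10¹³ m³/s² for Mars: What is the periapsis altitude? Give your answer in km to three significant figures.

periapsis altitude ≈ 440 km

r_a = 3390 + 9266 = 12656 km = 1.266×10⁷ m.
Specific energy ε = v²/2 − μ/r = -2.598×10⁶ J/kg, so a = −μ/(2ε) = 8.243×10⁶ m.
The apsides satisfy r_p + r_a = 2a, so the periapsis radius is 2a − r_a = 3.830×10⁶ m = 3830.3 km.
Periapsis altitude = 3830.3 − 3390 = 440.34 km.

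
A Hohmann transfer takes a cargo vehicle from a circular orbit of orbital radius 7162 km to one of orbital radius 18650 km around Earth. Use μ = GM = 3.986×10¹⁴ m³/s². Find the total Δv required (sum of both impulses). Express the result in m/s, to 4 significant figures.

Δv_total ≈ 2687 m/s

r₁ = 7162 km = 7.162×10⁶ m.
r₂ = 18650 km = 1.865×10⁷ m.
Transfer ellipse a_t = (r₁ + r₂)/2 = 1.291×10⁷ m.
At r₁: circular v_c1 = √(μ/r₁) = 7460 m/s; transfer-perigee v_p = √[μ(2/r₁ − 1/a_t)] = 8968 m/s.
Δv₁ = v_p − v_c1 = 1508 m/s.
At r₂: circular v_c2 = √(μ/r₂) = 4623 m/s; transfer-apogee v_a = √[μ(2/r₂ − 1/a_t)] = 3444 m/s.
Δv₂ = v_c2 − v_a = 1179 m/s.
Total Δv = Δv₁ + Δv₂ = 2687 m/s.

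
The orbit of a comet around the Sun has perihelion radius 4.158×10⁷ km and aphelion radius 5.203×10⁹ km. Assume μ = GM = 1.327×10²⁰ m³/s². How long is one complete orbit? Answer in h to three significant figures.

Semi-major axis a = (r_p + r_a)/2 = (4.1580×10⁷ + 5.2030×10⁹)/2 = 2.6223×10⁹ km = 2.622×10¹² m.
By Kepler's third law T = 2π√(a³/μ) = 2π × 3.686×10⁸ = 2.316×10⁹ s.
= 6.434×10⁵ h.

T ≈ 643000 h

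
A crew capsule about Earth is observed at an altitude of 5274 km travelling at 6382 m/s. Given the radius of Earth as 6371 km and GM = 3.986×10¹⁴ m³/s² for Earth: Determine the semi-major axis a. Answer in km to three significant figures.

r = 6371 + 5274 = 11645 km = 1.164×10⁷ m.
Vis-viva rearranged: 1/a = 2/r − v²/μ = 1.717×10⁻⁷ − 1.022×10⁻⁷ = 6.957×10⁻⁸ m⁻¹.
a = 1.438×10⁷ m = 14375 km.

a ≈ 14400 km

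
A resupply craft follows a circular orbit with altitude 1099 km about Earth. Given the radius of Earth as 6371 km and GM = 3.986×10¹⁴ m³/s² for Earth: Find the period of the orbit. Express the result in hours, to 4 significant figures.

r = 6371 + 1099 = 7470.0 km = 7.4700×10⁶ m.
Kepler's third law: T = 2π√(r³/μ) = 2π√((7.470×10⁶)³ / 3.986×10¹⁴).
r³/μ = 1.046×10⁶ s², so T = 2π × 1.023×10³ = 6.425×10³ s.
Converting: 6.425×10³ s ÷ 3600 = 1.785 hours.

T ≈ 1.785 hours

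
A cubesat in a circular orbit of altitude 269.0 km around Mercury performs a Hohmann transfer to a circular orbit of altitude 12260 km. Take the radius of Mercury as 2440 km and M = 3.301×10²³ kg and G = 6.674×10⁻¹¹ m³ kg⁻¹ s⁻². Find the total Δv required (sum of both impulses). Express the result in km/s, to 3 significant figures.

Δv_total ≈ 1.40 km/s

μ = GM = 6.674×10⁻¹¹ × 3.301×10²³ = 2.203×10¹³ m³/s².
r₁ = 2440 + 269.0 = 2709.0 km = 2.7090×10⁶ m.
r₂ = 2440 + 12260 = 14700 km = 1.4700×10⁷ m.
Transfer ellipse a_t = (r₁ + r₂)/2 = 8.704×10⁶ m.
At r₁: circular v_c1 = √(μ/r₁) = 2852 m/s; transfer-periherm v_p = √[μ(2/r₁ − 1/a_t)] = 3706 m/s.
Δv₁ = v_p − v_c1 = 854.2 m/s.
At r₂: circular v_c2 = √(μ/r₂) = 1224 m/s; transfer-apoherm v_a = √[μ(2/r₂ − 1/a_t)] = 683.0 m/s.
Δv₂ = v_c2 − v_a = 541.3 m/s.
Total Δv = Δv₁ + Δv₂ = 1395 m/s = 1.395 km/s.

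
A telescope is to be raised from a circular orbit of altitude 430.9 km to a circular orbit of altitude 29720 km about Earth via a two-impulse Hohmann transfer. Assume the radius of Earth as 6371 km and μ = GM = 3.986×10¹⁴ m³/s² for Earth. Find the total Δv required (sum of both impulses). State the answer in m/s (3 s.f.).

r₁ = 6371 + 430.9 = 6801.9 km = 6.8019×10⁶ m.
r₂ = 6371 + 29720 = 36091 km = 3.6091×10⁷ m.
Transfer ellipse a_t = (r₁ + r₂)/2 = 2.145×10⁷ m.
At r₁: circular v_c1 = √(μ/r₁) = 7655 m/s; transfer-perigee v_p = √[μ(2/r₁ − 1/a_t)] = 9931 m/s.
Δv₁ = v_p − v_c1 = 2275 m/s.
At r₂: circular v_c2 = √(μ/r₂) = 3323 m/s; transfer-apogee v_a = √[μ(2/r₂ − 1/a_t)] = 1872 m/s.
Δv₂ = v_c2 − v_a = 1452 m/s.
Total Δv = Δv₁ + Δv₂ = 3727 m/s.

Δv_total ≈ 3730 m/s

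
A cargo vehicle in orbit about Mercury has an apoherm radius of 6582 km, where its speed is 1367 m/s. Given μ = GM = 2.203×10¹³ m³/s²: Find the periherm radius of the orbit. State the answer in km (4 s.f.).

periherm radius ≈ 2549 km

r_a = 6.582×10⁶ m.
Specific energy ε = v²/2 − μ/r = -2.413×10⁶ J/kg, so a = −μ/(2ε) = 4.565×10⁶ m.
The apsides satisfy r_p + r_a = 2a, so the periherm radius is 2a − r_a = 2.549×10⁶ m = 2549.0 km.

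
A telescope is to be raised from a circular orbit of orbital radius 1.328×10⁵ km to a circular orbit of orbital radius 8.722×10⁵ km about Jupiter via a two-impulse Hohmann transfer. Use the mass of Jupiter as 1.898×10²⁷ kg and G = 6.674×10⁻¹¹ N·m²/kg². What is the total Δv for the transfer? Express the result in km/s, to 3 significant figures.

μ = GM = 6.674×10⁻¹¹ × 1.898×10²⁷ = 1.267×10¹⁷ m³/s².
r₁ = 1.328×10⁵ km = 1.328×10⁸ m.
r₂ = 8.722×10⁵ km = 8.722×10⁸ m.
Transfer ellipse a_t = (r₁ + r₂)/2 = 5.025×10⁸ m.
At r₁: circular v_c1 = √(μ/r₁) = 30880 m/s; transfer-perijove v_p = √[μ(2/r₁ − 1/a_t)] = 40690 m/s.
Δv₁ = v_p − v_c1 = 9805 m/s.
At r₂: circular v_c2 = √(μ/r₂) = 12050 m/s; transfer-apojove v_a = √[μ(2/r₂ − 1/a_t)] = 6195 m/s.
Δv₂ = v_c2 − v_a = 5856 m/s.
Total Δv = Δv₁ + Δv₂ = 15660 m/s = 15.66 km/s.

Δv_total ≈ 15.7 km/s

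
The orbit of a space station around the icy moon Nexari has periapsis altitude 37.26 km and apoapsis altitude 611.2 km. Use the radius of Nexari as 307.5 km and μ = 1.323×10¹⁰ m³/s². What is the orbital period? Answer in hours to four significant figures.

r_p = 307.5 + 37.26 = 344.76 km = 3.4476×10⁵ m.
r_a = 307.5 + 611.2 = 918.70 km = 9.1870×10⁵ m.
Semi-major axis a = (r_p + r_a)/2 = (344.76 + 918.70)/2 = 631.73 km = 6.317×10⁵ m.
By Kepler's third law T = 2π√(a³/μ) = 2π × 4.365×10³ = 2.743×10⁴ s.
= 7.619 hours.

T ≈ 7.619 hours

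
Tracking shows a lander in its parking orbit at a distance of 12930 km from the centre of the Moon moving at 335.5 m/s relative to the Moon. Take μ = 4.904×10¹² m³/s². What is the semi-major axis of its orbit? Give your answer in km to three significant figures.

r = 1.293×10⁷ m.
Vis-viva rearranged: 1/a = 2/r − v²/μ = 1.547×10⁻⁷ − 2.295×10⁻⁸ = 1.317×10⁻⁷ m⁻¹.
a = 7.591×10⁶ m = 7591.5 km.

a ≈ 7590 km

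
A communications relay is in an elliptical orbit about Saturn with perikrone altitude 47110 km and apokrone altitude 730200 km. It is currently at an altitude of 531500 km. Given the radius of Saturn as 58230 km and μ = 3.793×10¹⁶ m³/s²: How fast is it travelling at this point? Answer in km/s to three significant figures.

r_p = 58230 + 47110 = 105340 km = 1.0534×10⁸ m.
r_a = 58230 + 730200 = 788430 km = 7.8843×10⁸ m.
r = 58230 + 531500 = 5.8973×10⁵ km = 5.897×10⁸ m.
Semi-major axis a = (r_p + r_a)/2 = 4.4688×10⁵ km = 4.469×10⁸ m.
Vis-viva: v² = μ(2/r − 1/a) = 3.793×10¹⁶ × (3.391×10⁻⁹ − 2.238×10⁻⁹) = 4.376×10⁷ m²/s².
v = 6615 m/s = 6.615 km/s.

v ≈ 6.62 km/s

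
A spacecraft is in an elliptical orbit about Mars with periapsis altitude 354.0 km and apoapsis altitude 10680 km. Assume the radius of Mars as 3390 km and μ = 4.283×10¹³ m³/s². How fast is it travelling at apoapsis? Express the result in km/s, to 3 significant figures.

v ≈ 1.13 km/s

r_p = 3390 + 354.0 = 3744.0 km = 3.7440×10⁶ m.
r_a = 3390 + 10680 = 14070 km = 1.4070×10⁷ m.
Semi-major axis a = (r_p + r_a)/2 = 8907.0 km = 8.907×10⁶ m.
Vis-viva: v² = μ(2/r − 1/a) = 4.283×10¹³ × (1.421×10⁻⁷ − 1.123×10⁻⁷) = 1.280×10⁶ m²/s².
v = 1131 m/s = 1.131 km/s.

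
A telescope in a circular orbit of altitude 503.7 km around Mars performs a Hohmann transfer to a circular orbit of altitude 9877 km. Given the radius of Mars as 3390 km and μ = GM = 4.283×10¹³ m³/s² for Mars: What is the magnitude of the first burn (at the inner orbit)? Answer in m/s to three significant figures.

r₁ = 3390 + 503.7 = 3893.7 km = 3.8937×10⁶ m.
r₂ = 3390 + 9877 = 13267 km = 1.3267×10⁷ m.
Transfer ellipse a_t = (r₁ + r₂)/2 = 8.580×10⁶ m.
At r₁: circular v_c1 = √(μ/r₁) = 3317 m/s; transfer-periapsis v_p = √[μ(2/r₁ − 1/a_t)] = 4124 m/s.
Δv₁ = v_p − v_c1 = 807.5 m/s.

Δv ≈ 807 m/s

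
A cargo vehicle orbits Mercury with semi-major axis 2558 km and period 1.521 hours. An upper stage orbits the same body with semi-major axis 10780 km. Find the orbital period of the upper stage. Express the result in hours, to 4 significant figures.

Kepler's third law: T² ∝ a³, so T₂ = T₁ (a₂/a₁)^(3/2).
a₂/a₁ = 4.214, (a₂/a₁)^(3/2) = 8.651.
T₂ = 1.521 × 8.651 = 13.16 hours.

T₂ ≈ 13.16 hours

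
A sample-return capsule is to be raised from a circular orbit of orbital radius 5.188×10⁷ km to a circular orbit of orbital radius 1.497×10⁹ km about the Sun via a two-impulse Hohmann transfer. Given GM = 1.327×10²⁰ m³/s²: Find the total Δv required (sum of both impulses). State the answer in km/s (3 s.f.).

r₁ = 5.188×10⁷ km = 5.188×10¹⁰ m.
r₂ = 1.497×10⁹ km = 1.497×10¹² m.
Transfer ellipse a_t = (r₁ + r₂)/2 = 7.744×10¹¹ m.
At r₁: circular v_c1 = √(μ/r₁) = 50570 m/s; transfer-perihelion v_p = √[μ(2/r₁ − 1/a_t)] = 70320 m/s.
Δv₁ = v_p − v_c1 = 19740 m/s.
At r₂: circular v_c2 = √(μ/r₂) = 9415 m/s; transfer-aphelion v_a = √[μ(2/r₂ − 1/a_t)] = 2437 m/s.
Δv₂ = v_c2 − v_a = 6978 m/s.
Total Δv = Δv₁ + Δv₂ = 26720 m/s = 26.72 km/s.

Δv_total ≈ 26.7 km/s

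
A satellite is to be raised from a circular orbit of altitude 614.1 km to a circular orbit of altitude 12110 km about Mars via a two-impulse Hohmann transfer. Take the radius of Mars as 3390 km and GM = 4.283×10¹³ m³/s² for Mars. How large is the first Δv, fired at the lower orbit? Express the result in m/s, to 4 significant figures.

r₁ = 3390 + 614.1 = 4004.1 km = 4.0041×10⁶ m.
r₂ = 3390 + 12110 = 15500 km = 1.5500×10⁷ m.
Transfer ellipse a_t = (r₁ + r₂)/2 = 9.752×10⁶ m.
At r₁: circular v_c1 = √(μ/r₁) = 3271 m/s; transfer-periapsis v_p = √[μ(2/r₁ − 1/a_t)] = 4123 m/s.
Δv₁ = v_p − v_c1 = 852.7 m/s.

Δv ≈ 852.7 m/s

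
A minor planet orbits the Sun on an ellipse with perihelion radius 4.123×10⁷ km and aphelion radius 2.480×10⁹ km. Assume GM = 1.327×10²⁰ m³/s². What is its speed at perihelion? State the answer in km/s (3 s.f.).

Semi-major axis a = (r_p + r_a)/2 = 1.2606×10⁹ km = 1.261×10¹² m.
Vis-viva: v² = μ(2/r − 1/a) = 1.327×10²⁰ × (4.851×10⁻¹¹ − 7.933×10⁻¹³) = 6.332×10⁹ m²/s².
v = 79570 m/s = 79.57 km/s.

v ≈ 79.6 km/s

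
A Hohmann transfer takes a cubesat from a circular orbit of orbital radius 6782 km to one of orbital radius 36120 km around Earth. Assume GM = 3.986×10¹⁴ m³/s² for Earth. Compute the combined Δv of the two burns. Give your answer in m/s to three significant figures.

Δv_total ≈ 3740 m/s

r₁ = 6782 km = 6.782×10⁶ m.
r₂ = 36120 km = 3.612×10⁷ m.
Transfer ellipse a_t = (r₁ + r₂)/2 = 2.145×10⁷ m.
At r₁: circular v_c1 = √(μ/r₁) = 7666 m/s; transfer-perigee v_p = √[μ(2/r₁ − 1/a_t)] = 9948 m/s.
Δv₁ = v_p − v_c1 = 2282 m/s.
At r₂: circular v_c2 = √(μ/r₂) = 3322 m/s; transfer-apogee v_a = √[μ(2/r₂ − 1/a_t)] = 1868 m/s.
Δv₂ = v_c2 − v_a = 1454 m/s.
Total Δv = Δv₁ + Δv₂ = 3736 m/s.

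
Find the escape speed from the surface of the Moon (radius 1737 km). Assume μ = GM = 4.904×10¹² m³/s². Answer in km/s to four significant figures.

v_esc ≈ 2.376 km/s

r = R = 1.737×10⁶ m.
Escape speed v_esc = √(2μ/r) = √(2 × 4.904×10¹² / 1.737×10⁶) = √(5.647×10⁶) = 2376 m/s.
= 2.376 km/s.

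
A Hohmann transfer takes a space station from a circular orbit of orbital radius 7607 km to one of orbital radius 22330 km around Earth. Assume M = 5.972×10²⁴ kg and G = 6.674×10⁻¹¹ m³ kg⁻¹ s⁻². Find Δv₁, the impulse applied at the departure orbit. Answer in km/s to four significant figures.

Δv ≈ 1.603 km/s

μ = GM = 6.674×10⁻¹¹ × 5.972×10²⁴ = 3.986×10¹⁴ m³/s².
r₁ = 7607 km = 7.607×10⁶ m.
r₂ = 22330 km = 2.233×10⁷ m.
Transfer ellipse a_t = (r₁ + r₂)/2 = 1.497×10⁷ m.
At r₁: circular v_c1 = √(μ/r₁) = 7238 m/s; transfer-perigee v_p = √[μ(2/r₁ − 1/a_t)] = 8841 m/s.
Δv₁ = v_p − v_c1 = 1603 m/s.
= 1.603 km/s.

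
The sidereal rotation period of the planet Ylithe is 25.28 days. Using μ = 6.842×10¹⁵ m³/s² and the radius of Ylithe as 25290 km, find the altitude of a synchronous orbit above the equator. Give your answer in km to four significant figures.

h_sync ≈ 9.133×10⁵ km

T = 25.28 days = 2.184×10⁶ s.
A synchronous orbit has period T, so by Kepler's third law a = (μT²/4π²)^(1/3).
μT²/4π² = 6.842×10¹⁵ × (2.184×10⁶)² / 39.48 = 8.268×10²⁶ m³.
a = 9.386×10⁸ m = 9.3857×10⁵ km.
Altitude h = a − R = 9.3857×10⁵ − 25290 = 9.1328×10⁵ km.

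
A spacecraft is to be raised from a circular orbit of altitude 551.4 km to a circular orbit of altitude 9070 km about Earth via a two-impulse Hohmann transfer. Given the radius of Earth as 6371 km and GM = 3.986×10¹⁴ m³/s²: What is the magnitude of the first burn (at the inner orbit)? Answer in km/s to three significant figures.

r₁ = 6371 + 551.4 = 6922.4 km = 6.9224×10⁶ m.
r₂ = 6371 + 9070 = 15441 km = 1.5441×10⁷ m.
Transfer ellipse a_t = (r₁ + r₂)/2 = 1.118×10⁷ m.
At r₁: circular v_c1 = √(μ/r₁) = 7588 m/s; transfer-perigee v_p = √[μ(2/r₁ − 1/a_t)] = 8917 m/s.
Δv₁ = v_p − v_c1 = 1329 m/s.
= 1.329 km/s.

Δv ≈ 1.33 km/s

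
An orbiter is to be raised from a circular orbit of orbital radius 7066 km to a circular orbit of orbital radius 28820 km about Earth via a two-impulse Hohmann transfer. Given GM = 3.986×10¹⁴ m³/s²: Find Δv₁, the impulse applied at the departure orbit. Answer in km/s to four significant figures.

r₁ = 7066 km = 7.066×10⁶ m.
r₂ = 28820 km = 2.882×10⁷ m.
Transfer ellipse a_t = (r₁ + r₂)/2 = 1.794×10⁷ m.
At r₁: circular v_c1 = √(μ/r₁) = 7511 m/s; transfer-perigee v_p = √[μ(2/r₁ − 1/a_t)] = 9519 m/s.
Δv₁ = v_p − v_c1 = 2008 m/s.
= 2.008 km/s.

Δv ≈ 2.008 km/s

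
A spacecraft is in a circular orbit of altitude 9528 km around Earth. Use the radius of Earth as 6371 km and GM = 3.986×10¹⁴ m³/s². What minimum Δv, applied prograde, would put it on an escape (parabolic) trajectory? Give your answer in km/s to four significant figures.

r = 6371 + 9528 = 15899 km = 1.5899×10⁷ m.
Circular speed v_c = √(μ/r) = 5007 m/s.
Escape speed v_esc = √(2μ/r) = √2 × v_c = 7081 m/s.
Δv = v_esc − v_c = 2074 m/s = 2.074 km/s.

Δv ≈ 2.074 km/s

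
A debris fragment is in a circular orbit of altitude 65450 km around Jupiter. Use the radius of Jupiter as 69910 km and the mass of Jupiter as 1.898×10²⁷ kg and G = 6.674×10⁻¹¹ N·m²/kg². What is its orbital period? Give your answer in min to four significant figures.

μ = GM = 6.674×10⁻¹¹ × 1.898×10²⁷ = 1.267×10¹⁷ m³/s².
r = 69910 + 65450 = 135360 km = 1.3536×10⁸ m.
Kepler's third law: T = 2π√(r³/μ) = 2π√((1.354×10⁸)³ / 1.267×10¹⁷).
r³/μ = 1.958×10⁷ s², so T = 2π × 4.425×10³ = 2.780×10⁴ s.
Converting: 2.780×10⁴ s ÷ 60.00 = 463.4 min.

T ≈ 463.4 min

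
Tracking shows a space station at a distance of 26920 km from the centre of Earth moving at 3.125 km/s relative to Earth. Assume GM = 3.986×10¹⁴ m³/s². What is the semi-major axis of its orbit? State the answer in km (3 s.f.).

a ≈ 20100 km

r = 2.692×10⁷ m.
Vis-viva rearranged: 1/a = 2/r − v²/μ = 7.429×10⁻⁸ − 2.450×10⁻⁸ = 4.979×10⁻⁸ m⁻¹.
a = 2.008×10⁷ m = 20083 km.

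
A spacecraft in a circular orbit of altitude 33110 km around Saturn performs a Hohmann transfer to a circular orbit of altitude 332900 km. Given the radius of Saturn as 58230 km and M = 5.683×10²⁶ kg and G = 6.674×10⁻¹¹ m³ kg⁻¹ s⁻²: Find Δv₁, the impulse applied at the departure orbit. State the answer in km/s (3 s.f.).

Δv ≈ 5.57 km/s

μ = GM = 6.674×10⁻¹¹ × 5.683×10²⁶ = 3.793×10¹⁶ m³/s².
r₁ = 58230 + 33110 = 91340 km = 9.1340×10⁷ m.
r₂ = 58230 + 332900 = 391130 km = 3.9113×10⁸ m.
Transfer ellipse a_t = (r₁ + r₂)/2 = 2.412×10⁸ m.
At r₁: circular v_c1 = √(μ/r₁) = 20380 m/s; transfer-perikrone v_p = √[μ(2/r₁ − 1/a_t)] = 25950 m/s.
Δv₁ = v_p − v_c1 = 5570 m/s.
= 5.570 km/s.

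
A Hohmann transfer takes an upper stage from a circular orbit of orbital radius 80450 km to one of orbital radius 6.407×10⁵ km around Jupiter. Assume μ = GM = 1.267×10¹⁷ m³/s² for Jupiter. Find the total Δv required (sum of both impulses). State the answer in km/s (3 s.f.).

r₁ = 80450 km = 8.045×10⁷ m.
r₂ = 6.407×10⁵ km = 6.407×10⁸ m.
Transfer ellipse a_t = (r₁ + r₂)/2 = 3.606×10⁸ m.
At r₁: circular v_c1 = √(μ/r₁) = 39680 m/s; transfer-perijove v_p = √[μ(2/r₁ − 1/a_t)] = 52900 m/s.
Δv₁ = v_p − v_c1 = 13210 m/s.
At r₂: circular v_c2 = √(μ/r₂) = 14060 m/s; transfer-apojove v_a = √[μ(2/r₂ − 1/a_t)] = 6642 m/s.
Δv₂ = v_c2 − v_a = 7420 m/s.
Total Δv = Δv₁ + Δv₂ = 20640 m/s = 20.64 km/s.

Δv_total ≈ 20.6 km/s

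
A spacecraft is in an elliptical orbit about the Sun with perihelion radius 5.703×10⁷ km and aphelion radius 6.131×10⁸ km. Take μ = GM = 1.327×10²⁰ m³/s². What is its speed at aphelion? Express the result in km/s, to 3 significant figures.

Semi-major axis a = (r_p + r_a)/2 = 3.3506×10⁸ km = 3.351×10¹¹ m.
Vis-viva: v² = μ(2/r − 1/a) = 1.327×10²⁰ × (3.262×10⁻¹² − 2.984×10⁻¹²) = 3.684×10⁷ m²/s².
v = 6070 m/s = 6.070 km/s.

v ≈ 6.07 km/s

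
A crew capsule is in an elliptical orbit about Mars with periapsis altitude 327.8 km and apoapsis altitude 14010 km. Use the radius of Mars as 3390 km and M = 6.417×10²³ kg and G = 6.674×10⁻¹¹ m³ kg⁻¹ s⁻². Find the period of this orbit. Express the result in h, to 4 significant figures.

T ≈ 9.151 h

μ = GM = 6.674×10⁻¹¹ × 6.417×10²³ = 4.283×10¹³ m³/s².
r_p = 3390 + 327.8 = 3717.8 km = 3.7178×10⁶ m.
r_a = 3390 + 14010 = 17400 km = 1.7400×10⁷ m.
Semi-major axis a = (r_p + r_a)/2 = (3717.8 + 17400)/2 = 10559 km = 1.056×10⁷ m.
By Kepler's third law T = 2π√(a³/μ) = 2π × 5.243×10³ = 3.294×10⁴ s.
= 9.151 h.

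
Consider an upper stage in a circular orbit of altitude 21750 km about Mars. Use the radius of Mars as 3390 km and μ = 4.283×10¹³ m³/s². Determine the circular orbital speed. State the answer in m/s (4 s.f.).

r = 3390 + 21750 = 25140 km = 2.5140×10⁷ m.
For a circular orbit v = √(μ/r) = √(4.283×10¹³ / 2.514×10⁷) = √(1.704×10⁶) = 1305 m/s.

v ≈ 1305 m/s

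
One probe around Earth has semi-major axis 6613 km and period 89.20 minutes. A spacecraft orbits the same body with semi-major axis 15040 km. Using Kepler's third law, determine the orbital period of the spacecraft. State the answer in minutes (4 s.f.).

Kepler's third law: T² ∝ a³, so T₂ = T₁ (a₂/a₁)^(3/2).
a₂/a₁ = 2.274, (a₂/a₁)^(3/2) = 3.430.
T₂ = 89.20 × 3.430 = 305.9 minutes.

T₂ ≈ 305.9 minutes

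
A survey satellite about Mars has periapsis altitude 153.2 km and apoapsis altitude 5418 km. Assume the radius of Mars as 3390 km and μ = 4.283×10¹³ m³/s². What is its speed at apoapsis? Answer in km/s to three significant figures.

v ≈ 1.67 km/s

r_p = 3390 + 153.2 = 3543.2 km = 3.5432×10⁶ m.
r_a = 3390 + 5418 = 8808.0 km = 8.8080×10⁶ m.
Semi-major axis a = (r_p + r_a)/2 = 6175.6 km = 6.176×10⁶ m.
Vis-viva: v² = μ(2/r − 1/a) = 4.283×10¹³ × (2.271×10⁻⁷ − 1.619×10⁻⁷) = 2.790×10⁶ m²/s².
v = 1670 m/s = 1.670 km/s.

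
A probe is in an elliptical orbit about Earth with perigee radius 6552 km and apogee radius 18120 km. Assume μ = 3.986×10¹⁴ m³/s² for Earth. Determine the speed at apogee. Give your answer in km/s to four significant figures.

Semi-major axis a = (r_p + r_a)/2 = 12336 km = 1.234×10⁷ m.
Vis-viva: v² = μ(2/r − 1/a) = 3.986×10¹⁴ × (1.104×10⁻⁷ − 8.106×10⁻⁸) = 1.168×10⁷ m²/s².
v = 3418 m/s = 3.418 km/s.

v ≈ 3.418 km/s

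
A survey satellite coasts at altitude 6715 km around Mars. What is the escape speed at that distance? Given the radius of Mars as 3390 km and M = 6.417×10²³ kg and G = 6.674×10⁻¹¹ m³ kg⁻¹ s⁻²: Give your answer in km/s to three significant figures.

μ = GM = 6.674×10⁻¹¹ × 6.417×10²³ = 4.283×10¹³ m³/s².
r = 3390 + 6715 = 10105 km = 1.0105×10⁷ m.
Escape speed v_esc = √(2μ/r) = √(2 × 4.283×10¹³ / 1.010×10⁷) = √(8.476×10⁶) = 2911 m/s.
= 2.911 km/s.

v_esc ≈ 2.91 km/s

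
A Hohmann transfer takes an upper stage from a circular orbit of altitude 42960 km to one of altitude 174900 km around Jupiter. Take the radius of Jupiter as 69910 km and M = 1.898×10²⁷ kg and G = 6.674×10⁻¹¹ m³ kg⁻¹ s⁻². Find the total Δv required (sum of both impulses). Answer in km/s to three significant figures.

Δv_total ≈ 10.4 km/s

μ = GM = 6.674×10⁻¹¹ × 1.898×10²⁷ = 1.267×10¹⁷ m³/s².
r₁ = 69910 + 42960 = 112870 km = 1.1287×10⁸ m.
r₂ = 69910 + 174900 = 244810 km = 2.4481×10⁸ m.
Transfer ellipse a_t = (r₁ + r₂)/2 = 1.788×10⁸ m.
At r₁: circular v_c1 = √(μ/r₁) = 33500 m/s; transfer-perijove v_p = √[μ(2/r₁ − 1/a_t)] = 39200 m/s.
Δv₁ = v_p − v_c1 = 5695 m/s.
At r₂: circular v_c2 = √(μ/r₂) = 22750 m/s; transfer-apojove v_a = √[μ(2/r₂ − 1/a_t)] = 18070 m/s.
Δv₂ = v_c2 − v_a = 4676 m/s.
Total Δv = Δv₁ + Δv₂ = 10370 m/s = 10.37 km/s.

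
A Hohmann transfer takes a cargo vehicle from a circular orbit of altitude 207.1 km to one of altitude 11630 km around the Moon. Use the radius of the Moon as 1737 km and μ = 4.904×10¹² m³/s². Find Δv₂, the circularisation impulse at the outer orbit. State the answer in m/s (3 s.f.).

Δv ≈ 300 m/s

r₁ = 1737 + 207.1 = 1944.1 km = 1.9441×10⁶ m.
r₂ = 1737 + 11630 = 13367 km = 1.3367×10⁷ m.
Transfer ellipse a_t = (r₁ + r₂)/2 = 7.656×10⁶ m.
At r₁: circular v_c1 = √(μ/r₁) = 1588 m/s; transfer-perilune v_p = √[μ(2/r₁ − 1/a_t)] = 2099 m/s.
At r₂: circular v_c2 = √(μ/r₂) = 605.7 m/s; transfer-apolune v_a = √[μ(2/r₂ − 1/a_t)] = 305.2 m/s.
Δv₂ = v_c2 − v_a = 300.5 m/s.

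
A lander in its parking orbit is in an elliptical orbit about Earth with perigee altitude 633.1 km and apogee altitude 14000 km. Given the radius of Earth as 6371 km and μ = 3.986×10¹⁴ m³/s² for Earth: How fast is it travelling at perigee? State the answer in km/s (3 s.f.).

v ≈ 9.20 km/s

r_p = 6371 + 633.1 = 7004.1 km = 7.0041×10⁶ m.
r_a = 6371 + 14000 = 20371 km = 2.0371×10⁷ m.
Semi-major axis a = (r_p + r_a)/2 = 13688 km = 1.369×10⁷ m.
Vis-viva: v² = μ(2/r − 1/a) = 3.986×10¹⁴ × (2.855×10⁻⁷ − 7.306×10⁻⁸) = 8.470×10⁷ m²/s².
v = 9203 m/s = 9.203 km/s.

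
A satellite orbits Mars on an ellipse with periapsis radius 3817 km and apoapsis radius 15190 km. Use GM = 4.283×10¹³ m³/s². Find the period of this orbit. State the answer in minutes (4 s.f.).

T ≈ 468.8 minutes

Semi-major axis a = (r_p + r_a)/2 = (3817.0 + 15190)/2 = 9503.5 km = 9.504×10⁶ m.
By Kepler's third law T = 2π√(a³/μ) = 2π × 4.477×10³ = 2.813×10⁴ s.
= 468.8 minutes.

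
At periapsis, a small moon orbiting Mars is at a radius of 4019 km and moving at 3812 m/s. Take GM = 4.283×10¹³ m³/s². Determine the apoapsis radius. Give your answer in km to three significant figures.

apoapsis radius ≈ 8610 km

r_p = 4.019×10⁶ m.
Specific energy ε = v²/2 − μ/r = -3.391×10⁶ J/kg, so a = −μ/(2ε) = 6.315×10⁶ m.
The apsides satisfy r_p + r_a = 2a, so the apoapsis radius is 2a − r_p = 8.611×10⁶ m = 8610.7 km.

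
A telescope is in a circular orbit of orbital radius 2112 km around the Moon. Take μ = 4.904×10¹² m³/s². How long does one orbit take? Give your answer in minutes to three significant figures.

T ≈ 145 minutes

r = 2112 km = 2.112×10⁶ m.
Kepler's third law: T = 2π√(r³/μ) = 2π√((2.112×10⁶)³ / 4.904×10¹²).
r³/μ = 1.921×10⁶ s², so T = 2π × 1.386×10³ = 8.709×10³ s.
Converting: 8.709×10³ s ÷ 60.00 = 145.1 minutes.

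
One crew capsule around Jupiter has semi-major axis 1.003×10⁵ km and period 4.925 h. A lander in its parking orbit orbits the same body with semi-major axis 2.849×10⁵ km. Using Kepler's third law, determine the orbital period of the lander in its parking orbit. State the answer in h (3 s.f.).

T₂ ≈ 23.6 h

Kepler's third law: T² ∝ a³, so T₂ = T₁ (a₂/a₁)^(3/2).
a₂/a₁ = 2.840, (a₂/a₁)^(3/2) = 4.787.
T₂ = 4.925 × 4.787 = 23.58 h.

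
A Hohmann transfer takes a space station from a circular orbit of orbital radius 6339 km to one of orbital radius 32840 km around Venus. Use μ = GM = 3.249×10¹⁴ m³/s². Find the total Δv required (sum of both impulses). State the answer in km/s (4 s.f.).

r₁ = 6339 km = 6.339×10⁶ m.
r₂ = 32840 km = 3.284×10⁷ m.
Transfer ellipse a_t = (r₁ + r₂)/2 = 1.959×10⁷ m.
At r₁: circular v_c1 = √(μ/r₁) = 7159 m/s; transfer-periapsis v_p = √[μ(2/r₁ − 1/a_t)] = 9269 m/s.
Δv₁ = v_p − v_c1 = 2110 m/s.
At r₂: circular v_c2 = √(μ/r₂) = 3145 m/s; transfer-apoapsis v_a = √[μ(2/r₂ − 1/a_t)] = 1789 m/s.
Δv₂ = v_c2 − v_a = 1356 m/s.
Total Δv = Δv₁ + Δv₂ = 3466 m/s = 3.466 km/s.

Δv_total ≈ 3.466 km/s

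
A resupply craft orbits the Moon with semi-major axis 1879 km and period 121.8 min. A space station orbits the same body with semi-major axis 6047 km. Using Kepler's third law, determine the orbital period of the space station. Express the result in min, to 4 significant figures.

Kepler's third law: T² ∝ a³, so T₂ = T₁ (a₂/a₁)^(3/2).
a₂/a₁ = 3.218, (a₂/a₁)^(3/2) = 5.773.
T₂ = 121.8 × 5.773 = 703.2 min.

T₂ ≈ 703.2 min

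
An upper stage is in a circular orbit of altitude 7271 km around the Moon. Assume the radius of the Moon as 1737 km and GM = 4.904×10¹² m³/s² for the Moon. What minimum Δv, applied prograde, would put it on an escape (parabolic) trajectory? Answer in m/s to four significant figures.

r = 1737 + 7271 = 9008.0 km = 9.0080×10⁶ m.
Circular speed v_c = √(μ/r) = 737.8 m/s.
Escape speed v_esc = √(2μ/r) = √2 × v_c = 1043 m/s.
Δv = v_esc − v_c = 305.6 m/s.

Δv ≈ 305.6 m/s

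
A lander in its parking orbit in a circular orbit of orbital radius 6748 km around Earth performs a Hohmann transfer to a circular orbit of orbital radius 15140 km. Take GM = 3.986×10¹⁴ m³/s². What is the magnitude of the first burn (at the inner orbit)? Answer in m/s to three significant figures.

Δv ≈ 1350 m/s

r₁ = 6748 km = 6.748×10⁶ m.
r₂ = 15140 km = 1.514×10⁷ m.
Transfer ellipse a_t = (r₁ + r₂)/2 = 1.094×10⁷ m.
At r₁: circular v_c1 = √(μ/r₁) = 7686 m/s; transfer-perigee v_p = √[μ(2/r₁ − 1/a_t)] = 9040 m/s.
Δv₁ = v_p − v_c1 = 1354 m/s.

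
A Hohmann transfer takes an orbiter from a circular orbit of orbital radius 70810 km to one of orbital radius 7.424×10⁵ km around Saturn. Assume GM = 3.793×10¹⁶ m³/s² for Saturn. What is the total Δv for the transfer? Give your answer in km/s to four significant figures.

r₁ = 70810 km = 7.081×10⁷ m.
r₂ = 7.424×10⁵ km = 7.424×10⁸ m.
Transfer ellipse a_t = (r₁ + r₂)/2 = 4.066×10⁸ m.
At r₁: circular v_c1 = √(μ/r₁) = 23140 m/s; transfer-perikrone v_p = √[μ(2/r₁ − 1/a_t)] = 31270 m/s.
Δv₁ = v_p − v_c1 = 8129 m/s.
At r₂: circular v_c2 = √(μ/r₂) = 7148 m/s; transfer-apokrone v_a = √[μ(2/r₂ − 1/a_t)] = 2983 m/s.
Δv₂ = v_c2 − v_a = 4165 m/s.
Total Δv = Δv₁ + Δv₂ = 12290 m/s = 12.29 km/s.

Δv_total ≈ 12.29 km/s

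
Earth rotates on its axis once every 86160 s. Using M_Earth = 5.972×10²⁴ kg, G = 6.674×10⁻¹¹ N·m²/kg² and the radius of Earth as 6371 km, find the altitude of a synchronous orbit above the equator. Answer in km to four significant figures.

h_sync ≈ 35790 km

μ = GM = 6.674×10⁻¹¹ × 5.972×10²⁴ = 3.986×10¹⁴ m³/s².
A synchronous orbit has period T, so by Kepler's third law a = (μT²/4π²)^(1/3).
μT²/4π² = 3.986×10¹⁴ × (8.616×10⁴)² / 39.48 = 7.495×10²² m³.
a = 4.216×10⁷ m = 42162 km.
Altitude h = a − R = 42162 − 6371 = 35791 km.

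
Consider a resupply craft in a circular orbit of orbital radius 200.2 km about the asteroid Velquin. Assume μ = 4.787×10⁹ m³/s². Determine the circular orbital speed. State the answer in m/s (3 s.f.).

v ≈ 155 m/s

r = 200.2 km = 2.002×10⁵ m.
For a circular orbit v = √(μ/r) = √(4.787×10⁹ / 2.002×10⁵) = √(2.391×10⁴) = 154.6 m/s.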